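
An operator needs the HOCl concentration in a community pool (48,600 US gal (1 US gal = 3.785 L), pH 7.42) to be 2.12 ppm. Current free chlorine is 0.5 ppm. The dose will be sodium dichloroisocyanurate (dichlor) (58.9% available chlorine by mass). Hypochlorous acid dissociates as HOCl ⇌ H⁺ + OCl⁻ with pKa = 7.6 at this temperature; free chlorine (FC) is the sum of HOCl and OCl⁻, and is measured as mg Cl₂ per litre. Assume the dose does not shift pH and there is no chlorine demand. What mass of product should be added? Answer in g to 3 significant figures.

943 g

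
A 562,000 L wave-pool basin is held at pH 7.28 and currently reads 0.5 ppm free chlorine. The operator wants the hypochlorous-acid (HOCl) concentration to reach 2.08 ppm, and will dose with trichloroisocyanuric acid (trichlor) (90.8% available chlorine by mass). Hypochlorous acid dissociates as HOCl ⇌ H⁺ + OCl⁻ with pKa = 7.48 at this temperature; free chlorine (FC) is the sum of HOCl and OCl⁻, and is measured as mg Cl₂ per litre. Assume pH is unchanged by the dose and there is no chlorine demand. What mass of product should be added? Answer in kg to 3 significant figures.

1.79 kg

[OCl⁻]/[HOCl] = 10^(pH − pKa) = 10^(7.28 − 7.48) = 0.631; fraction as HOCl = 1/(1 + 0.631) = 0.6131.
Free chlorine required for 2.08 ppm HOCl: 2.08 / 0.6131 = 3.392 ppm.
FC to add: 3.392 − 0.5 = 2.892 mg/L as Cl₂.
Cl₂ equivalent: 2.892 mg/L × 562,000 L = 1626 g.
Product at 90.8% available Cl: 1626 / 0.908 = 1790 g.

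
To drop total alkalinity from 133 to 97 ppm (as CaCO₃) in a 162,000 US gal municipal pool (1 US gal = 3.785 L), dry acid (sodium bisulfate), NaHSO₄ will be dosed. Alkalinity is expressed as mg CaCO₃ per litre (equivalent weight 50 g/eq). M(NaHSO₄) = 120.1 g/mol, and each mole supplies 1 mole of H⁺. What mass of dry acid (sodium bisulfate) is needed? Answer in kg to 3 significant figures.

Volume: 162,000 US gal × 3.785 L/gal = 613,170 L.
Alkalinity to neutralize: (133 − 97) = 36 mg/L as CaCO₃ × 613,170 L = 22,070 g as CaCO₃.
Equivalents of H⁺ required: 22,070 ÷ 50 g/eq = 441.5 eq = 441.5 mol NaHSO₄.
Mass of NaHSO₄: 441.5 × 120.1 = 53,020 g.

53.0 kg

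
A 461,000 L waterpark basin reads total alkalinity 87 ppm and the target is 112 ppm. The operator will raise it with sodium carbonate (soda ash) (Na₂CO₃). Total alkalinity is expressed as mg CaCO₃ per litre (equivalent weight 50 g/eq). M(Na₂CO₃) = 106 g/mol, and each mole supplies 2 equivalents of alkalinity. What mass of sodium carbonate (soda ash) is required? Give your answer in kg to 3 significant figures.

12.2 kg

Alkalinity to add: (112 − 87) = 25 mg/L as CaCO₃ × 461,000 L = 11,520 g as CaCO₃.
Equivalents: 11,520 g ÷ 50 g/eq = 230.5 eq.
Each mole of Na₂CO₃ supplies 2 eq, so 230.5 / 2 = 115.2 mol.
Mass: 115.2 mol × 106 g/mol = 12,220 g.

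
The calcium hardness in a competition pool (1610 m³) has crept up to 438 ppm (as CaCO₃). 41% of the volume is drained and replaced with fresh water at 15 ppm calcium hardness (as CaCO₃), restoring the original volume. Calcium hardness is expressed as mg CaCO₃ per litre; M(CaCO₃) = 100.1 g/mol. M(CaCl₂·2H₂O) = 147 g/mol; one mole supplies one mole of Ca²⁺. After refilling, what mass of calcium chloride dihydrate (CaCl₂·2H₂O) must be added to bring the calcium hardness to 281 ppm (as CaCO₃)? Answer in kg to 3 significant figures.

38.8 kg

Volume: 1610 m³ = 1,610,000 L.
After draining 41% and refilling: 438 × 0.59 + 15 × 0.41 = 264.57 ppm.
Deficit to target: 281 − 264.57 = 16.43 mg/L.
As CaCO₃: 16.43 mg/L × 1,610,000 L = 26,450 g; ÷ 100.1 = 264.3 mol Ca²⁺.
Mass: 264.3 × 147 = 38,850 g.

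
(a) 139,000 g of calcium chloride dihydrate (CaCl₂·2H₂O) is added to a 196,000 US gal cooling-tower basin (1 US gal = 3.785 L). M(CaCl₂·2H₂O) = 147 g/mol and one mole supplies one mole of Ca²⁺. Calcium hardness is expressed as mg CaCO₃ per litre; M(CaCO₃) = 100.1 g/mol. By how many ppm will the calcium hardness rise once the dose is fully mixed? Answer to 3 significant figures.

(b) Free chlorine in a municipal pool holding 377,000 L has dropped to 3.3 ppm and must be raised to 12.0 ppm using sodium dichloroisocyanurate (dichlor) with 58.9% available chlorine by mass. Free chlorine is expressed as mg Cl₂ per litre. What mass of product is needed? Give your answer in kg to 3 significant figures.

(a) 128 ppm; (b) 5.57 kg

(a) Volume: 196,000 US gal × 3.785 L/gal = 741,860 L.
(a) Moles of Ca²⁺: 139,000 g ÷ 147 g/mol = 945.6 mol.
(a) As CaCO₃: 945.6 mol × 100.1 g/mol = 94,650 g.
(a) Rise: 94,650 g / 741,860 L × 1000 = 127.6 mg/L.

(b) Chlorine deficit: 12.0 − 3.3 = 8.7 ppm = 8.7 mg/L as Cl₂.
(b) Cl₂ equivalent needed: 8.7 mg/L × 377,000 L = 3,280,000 mg = 3280 g.
(b) Product at 58.9% available chlorine: 3280 / 0.589 = 5569 g.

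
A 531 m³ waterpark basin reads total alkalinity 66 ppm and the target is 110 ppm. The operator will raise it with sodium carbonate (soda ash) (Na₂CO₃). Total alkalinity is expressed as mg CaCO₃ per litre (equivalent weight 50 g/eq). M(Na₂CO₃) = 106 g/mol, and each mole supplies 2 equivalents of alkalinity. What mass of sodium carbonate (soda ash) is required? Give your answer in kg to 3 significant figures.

24.8 kg

Volume: 531 m³ = 531,000 L.
Alkalinity to add: (110 − 66) = 44 mg/L as CaCO₃ × 531,000 L = 23,360 g as CaCO₃.
Equivalents: 23,360 g ÷ 50 g/eq = 467.3 eq.
Each mole of Na₂CO₃ supplies 2 eq, so 467.3 / 2 = 233.6 mol.
Mass: 233.6 mol × 106 g/mol = 24,770 g.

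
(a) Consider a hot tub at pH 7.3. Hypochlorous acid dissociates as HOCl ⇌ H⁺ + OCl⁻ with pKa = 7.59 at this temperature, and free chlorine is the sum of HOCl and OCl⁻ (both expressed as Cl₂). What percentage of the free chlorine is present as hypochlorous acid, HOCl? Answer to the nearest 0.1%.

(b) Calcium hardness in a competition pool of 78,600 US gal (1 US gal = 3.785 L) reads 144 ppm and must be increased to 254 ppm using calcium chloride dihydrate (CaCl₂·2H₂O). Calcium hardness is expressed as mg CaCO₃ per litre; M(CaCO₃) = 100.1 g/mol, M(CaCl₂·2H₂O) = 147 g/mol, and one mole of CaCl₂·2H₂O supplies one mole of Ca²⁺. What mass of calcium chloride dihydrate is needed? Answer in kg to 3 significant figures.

(a) 66.1%; (b) 48.1 kg

(a) [OCl⁻]/[HOCl] = 10^(pH − pKa) = 10^(7.3 − 7.59) = 10^-0.29 = 0.5129.
(a) Fraction as HOCl = 1 / (1 + 0.5129) = 0.661.

(b) Volume: 78,600 US gal × 3.785 L/gal = 297,501 L.
(b) Hardness to add: (254 − 144) = 110 mg/L as CaCO₃ × 297,501 L = 32,730 g as CaCO₃.
(b) Moles of Ca²⁺ (1 mol Ca²⁺ ≡ 1 mol CaCO₃): 32,730 / 100.1 g/mol = 326.9 mol.
(b) Mass of CaCl₂·2H₂O: 326.9 × 147 = 48,060 g.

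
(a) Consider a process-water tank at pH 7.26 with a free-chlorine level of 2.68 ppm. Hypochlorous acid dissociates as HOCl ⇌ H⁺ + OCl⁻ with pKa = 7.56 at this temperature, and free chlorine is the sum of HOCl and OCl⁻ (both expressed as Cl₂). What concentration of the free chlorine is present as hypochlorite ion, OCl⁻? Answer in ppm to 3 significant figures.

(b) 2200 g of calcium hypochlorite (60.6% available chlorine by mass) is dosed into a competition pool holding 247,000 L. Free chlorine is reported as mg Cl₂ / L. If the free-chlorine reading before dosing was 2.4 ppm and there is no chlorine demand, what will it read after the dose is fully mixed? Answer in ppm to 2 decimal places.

(a) 0.895 ppm; (b) 7.80 ppm

(a) [OCl⁻]/[HOCl] = 10^(pH − pKa) = 10^(7.26 − 7.56) = 10^-0.30 = 0.5012.
(a) Fraction as HOCl = 1 / (1 + 0.5012) = 0.6661.
(a) OCl⁻ = (1 − 0.6661) × 2.68 ppm = 0.8947 ppm.

(b) Available chlorine delivered: 2200 g × 0.606 = 1333 g as Cl₂.
(b) Concentration rise: 1333 g / 247,000 L = 5.398 mg/L = 5.40 ppm.
(b) Final FC: 2.4 + 5.40 = 7.80 ppm.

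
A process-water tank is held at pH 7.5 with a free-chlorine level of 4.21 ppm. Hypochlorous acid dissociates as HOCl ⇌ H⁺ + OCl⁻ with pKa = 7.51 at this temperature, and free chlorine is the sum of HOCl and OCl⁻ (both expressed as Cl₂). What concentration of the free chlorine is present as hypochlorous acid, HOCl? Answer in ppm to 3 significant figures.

[OCl⁻]/[HOCl] = 10^(pH − pKa) = 10^(7.5 − 7.51) = 10^-0.01 = 0.9772.
Fraction as HOCl = 1 / (1 + 0.9772) = 0.5058.
HOCl = 0.5058 × 4.21 ppm = 2.129 ppm.

2.13 ppm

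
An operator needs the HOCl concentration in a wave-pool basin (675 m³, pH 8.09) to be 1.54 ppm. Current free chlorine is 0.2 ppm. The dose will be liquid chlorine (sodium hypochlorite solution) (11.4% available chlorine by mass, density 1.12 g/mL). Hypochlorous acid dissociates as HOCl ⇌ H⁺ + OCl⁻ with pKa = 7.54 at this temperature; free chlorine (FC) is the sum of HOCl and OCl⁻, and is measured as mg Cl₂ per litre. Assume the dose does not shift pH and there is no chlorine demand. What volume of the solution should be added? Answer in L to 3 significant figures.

36.0 L

Volume: 675 m³ = 675,000 L.
[OCl⁻]/[HOCl] = 10^(pH − pKa) = 10^(8.09 − 7.54) = 3.548; fraction as HOCl = 1/(1 + 3.548) = 0.2199.
Free chlorine required for 1.54 ppm HOCl: 1.54 / 0.2199 = 7.004 ppm.
FC to add: 7.004 − 0.2 = 6.804 mg/L as Cl₂.
Cl₂ equivalent: 6.804 mg/L × 675,000 L = 4593 g.
Product at 11.4% available Cl: 4593 / 0.114 = 40,290 g.
Volume: 40,290 g ÷ 1.12 g/mL = 35,970 mL.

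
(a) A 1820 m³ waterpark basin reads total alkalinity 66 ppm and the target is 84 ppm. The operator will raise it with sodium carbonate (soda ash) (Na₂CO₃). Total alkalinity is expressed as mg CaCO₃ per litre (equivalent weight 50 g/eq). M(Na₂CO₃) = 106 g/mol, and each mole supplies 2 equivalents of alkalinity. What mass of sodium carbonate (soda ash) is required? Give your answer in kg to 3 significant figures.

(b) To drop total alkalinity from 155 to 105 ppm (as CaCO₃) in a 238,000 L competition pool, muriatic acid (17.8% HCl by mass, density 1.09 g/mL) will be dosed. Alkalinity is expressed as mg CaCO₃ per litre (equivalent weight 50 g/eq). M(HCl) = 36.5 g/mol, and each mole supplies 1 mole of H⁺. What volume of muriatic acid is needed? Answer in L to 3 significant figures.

(a) Volume: 1820 m³ = 1,820,000 L.
(a) Alkalinity to add: (84 − 66) = 18 mg/L as CaCO₃ × 1,820,000 L = 32,760 g as CaCO₃.
(a) Equivalents: 32,760 g ÷ 50 g/eq = 655.2 eq.
(a) Each mole of Na₂CO₃ supplies 2 eq, so 655.2 / 2 = 327.6 mol.
(a) Mass: 327.6 mol × 106 g/mol = 34,730 g.

(b) Alkalinity to neutralize: (155 − 105) = 50 mg/L as CaCO₃ × 238,000 L = 11,900 g as CaCO₃.
(b) Equivalents of H⁺ required: 11,900 ÷ 50 g/eq = 238 eq = 238 mol HCl.
(b) Mass of HCl: 238 × 36.5 = 8687 g.
(b) Mass of 17.8% solution: 8687 / 0.178 = 48,800 g.
(b) Volume: 48,800 g ÷ 1.09 g/mL = 44,770 mL.

(a) 34.7 kg; (b) 44.8 L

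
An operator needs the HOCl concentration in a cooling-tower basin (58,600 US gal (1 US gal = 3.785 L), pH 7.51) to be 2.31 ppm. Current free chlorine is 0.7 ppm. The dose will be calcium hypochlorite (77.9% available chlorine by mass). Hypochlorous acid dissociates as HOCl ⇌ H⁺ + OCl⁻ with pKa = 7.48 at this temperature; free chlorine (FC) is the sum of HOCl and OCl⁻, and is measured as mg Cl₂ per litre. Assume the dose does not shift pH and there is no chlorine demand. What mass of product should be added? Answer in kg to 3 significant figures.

Volume: 58,600 US gal × 3.785 L/gal = 221,801 L.
[OCl⁻]/[HOCl] = 10^(pH − pKa) = 10^(7.51 − 7.48) = 1.072; fraction as HOCl = 1/(1 + 1.072) = 0.4827.
Free chlorine required for 2.31 ppm HOCl: 2.31 / 0.4827 = 4.785 ppm.
FC to add: 4.785 − 0.7 = 4.085 mg/L as Cl₂.
Cl₂ equivalent: 4.085 mg/L × 221,801 L = 906.1 g.
Product at 77.9% available Cl: 906.1 / 0.779 = 1163 g.

1.16 kg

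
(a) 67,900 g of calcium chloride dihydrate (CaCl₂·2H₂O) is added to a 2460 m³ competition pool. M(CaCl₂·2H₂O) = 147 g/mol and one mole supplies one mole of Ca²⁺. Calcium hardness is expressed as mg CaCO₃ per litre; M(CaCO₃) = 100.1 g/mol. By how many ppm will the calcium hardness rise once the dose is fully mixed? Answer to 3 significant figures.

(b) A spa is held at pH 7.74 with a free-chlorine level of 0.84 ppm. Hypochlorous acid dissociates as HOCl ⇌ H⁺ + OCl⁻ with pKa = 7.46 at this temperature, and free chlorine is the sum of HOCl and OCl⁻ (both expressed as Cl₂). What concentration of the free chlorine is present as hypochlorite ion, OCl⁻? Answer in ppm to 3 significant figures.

(a) 18.8 ppm; (b) 0.551 ppm

(a) Volume: 2460 m³ = 2,460,000 L.
(a) Moles of Ca²⁺: 67,900 g ÷ 147 g/mol = 461.9 mol.
(a) As CaCO₃: 461.9 mol × 100.1 g/mol = 46,240 g.
(a) Rise: 46,240 g / 2,460,000 L × 1000 = 18.8 mg/L.

(b) [OCl⁻]/[HOCl] = 10^(pH − pKa) = 10^(7.74 − 7.46) = 10^0.28 = 1.905.
(b) Fraction as HOCl = 1 / (1 + 1.905) = 0.3442.
(b) OCl⁻ = (1 − 0.3442) × 0.84 ppm = 0.5509 ppm.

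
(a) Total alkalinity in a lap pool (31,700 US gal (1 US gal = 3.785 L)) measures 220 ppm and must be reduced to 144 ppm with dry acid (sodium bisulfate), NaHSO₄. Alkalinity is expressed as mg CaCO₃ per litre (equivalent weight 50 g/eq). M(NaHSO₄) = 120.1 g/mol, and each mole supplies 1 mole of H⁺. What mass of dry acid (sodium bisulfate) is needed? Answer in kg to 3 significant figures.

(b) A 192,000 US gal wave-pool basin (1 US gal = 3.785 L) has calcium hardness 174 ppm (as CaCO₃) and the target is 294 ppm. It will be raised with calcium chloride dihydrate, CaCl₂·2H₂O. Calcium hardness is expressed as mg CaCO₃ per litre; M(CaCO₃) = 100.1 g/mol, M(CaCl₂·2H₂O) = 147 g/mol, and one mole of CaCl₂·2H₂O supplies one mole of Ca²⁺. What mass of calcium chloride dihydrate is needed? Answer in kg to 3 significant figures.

(a) Volume: 31,700 US gal × 3.785 L/gal = 119,984 L.
(a) Alkalinity to neutralize: (220 − 144) = 76 mg/L as CaCO₃ × 119,984 L = 9119 g as CaCO₃.
(a) Equivalents of H⁺ required: 9119 ÷ 50 g/eq = 182.4 eq = 182.4 mol NaHSO₄.
(a) Mass of NaHSO₄: 182.4 × 120.1 = 21,900 g.

(b) Volume: 192,000 US gal × 3.785 L/gal = 726,720 L.
(b) Hardness to add: (294 − 174) = 120 mg/L as CaCO₃ × 726,720 L = 87,210 g as CaCO₃.
(b) Moles of Ca²⁺ (1 mol Ca²⁺ ≡ 1 mol CaCO₃): 87,210 / 100.1 g/mol = 871.2 mol.
(b) Mass of CaCl₂·2H₂O: 871.2 × 147 = 128,100 g.

(a) 21.9 kg; (b) 128 kg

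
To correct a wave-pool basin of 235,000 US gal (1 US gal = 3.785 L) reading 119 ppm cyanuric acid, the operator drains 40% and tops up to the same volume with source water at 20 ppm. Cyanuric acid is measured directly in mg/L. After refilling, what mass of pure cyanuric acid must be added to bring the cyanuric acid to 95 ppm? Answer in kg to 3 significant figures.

13.9 kg

Volume: 235,000 US gal × 3.785 L/gal = 889,475 L.
After draining 40% and refilling: 119 × 0.60 + 20 × 0.40 = 79.4 ppm.
Deficit to target: 95 − 79.4 = 15.6 mg/L.
Mass: 15.6 mg/L × 889,475 L = 13,880 g cyanuric acid.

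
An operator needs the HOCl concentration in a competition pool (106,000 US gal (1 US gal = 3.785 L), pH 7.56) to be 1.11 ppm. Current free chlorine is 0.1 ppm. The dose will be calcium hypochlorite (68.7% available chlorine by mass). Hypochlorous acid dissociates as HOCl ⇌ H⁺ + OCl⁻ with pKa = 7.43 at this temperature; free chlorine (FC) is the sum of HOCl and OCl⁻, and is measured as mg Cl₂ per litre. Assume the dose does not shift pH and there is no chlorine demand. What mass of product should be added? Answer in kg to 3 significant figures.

1.46 kg

Volume: 106,000 US gal × 3.785 L/gal = 401,210 L.
[OCl⁻]/[HOCl] = 10^(pH − pKa) = 10^(7.56 − 7.43) = 1.349; fraction as HOCl = 1/(1 + 1.349) = 0.4257.
Free chlorine required for 1.11 ppm HOCl: 1.11 / 0.4257 = 2.607 ppm.
FC to add: 2.607 − 0.1 = 2.507 mg/L as Cl₂.
Cl₂ equivalent: 2.507 mg/L × 401,210 L = 1006 g.
Product at 68.7% available Cl: 1006 / 0.687 = 1464 g.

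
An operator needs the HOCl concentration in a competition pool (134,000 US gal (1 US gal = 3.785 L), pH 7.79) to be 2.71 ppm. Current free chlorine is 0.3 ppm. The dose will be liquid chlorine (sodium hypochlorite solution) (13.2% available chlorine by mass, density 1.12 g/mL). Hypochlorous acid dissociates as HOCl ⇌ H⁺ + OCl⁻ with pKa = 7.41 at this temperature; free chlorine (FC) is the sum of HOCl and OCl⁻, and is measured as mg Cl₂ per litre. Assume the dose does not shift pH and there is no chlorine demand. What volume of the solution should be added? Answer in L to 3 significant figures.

Volume: 134,000 US gal × 3.785 L/gal = 507,190 L.
[OCl⁻]/[HOCl] = 10^(pH − pKa) = 10^(7.79 − 7.41) = 2.399; fraction as HOCl = 1/(1 + 2.399) = 0.2942.
Free chlorine required for 2.71 ppm HOCl: 2.71 / 0.2942 = 9.211 ppm.
FC to add: 9.211 − 0.3 = 8.911 mg/L as Cl₂.
Cl₂ equivalent: 8.911 mg/L × 507,190 L = 4519 g.
Product at 13.2% available Cl: 4519 / 0.132 = 34,240 g.
Volume: 34,240 g ÷ 1.12 g/mL = 30,570 mL.

30.6 L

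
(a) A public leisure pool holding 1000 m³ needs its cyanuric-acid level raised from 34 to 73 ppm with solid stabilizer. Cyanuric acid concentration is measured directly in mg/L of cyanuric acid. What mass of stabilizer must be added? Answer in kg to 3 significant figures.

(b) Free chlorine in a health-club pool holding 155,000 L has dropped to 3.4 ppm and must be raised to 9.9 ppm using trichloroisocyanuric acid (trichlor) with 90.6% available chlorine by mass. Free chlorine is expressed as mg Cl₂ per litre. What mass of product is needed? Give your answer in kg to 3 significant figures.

(a) Volume: 1000 m³ = 1,000,000 L.
(a) CYA to add: (73 − 34) = 39 mg/L × 1,000,000 L = 39,000 g cyanuric acid.

(b) Chlorine deficit: 9.9 − 3.4 = 6.5 ppm = 6.5 mg/L as Cl₂.
(b) Cl₂ equivalent needed: 6.5 mg/L × 155,000 L = 1,008,000 mg = 1008 g.
(b) Product at 90.6% available chlorine: 1008 / 0.906 = 1112 g.

(a) 39.0 kg; (b) 1.11 kg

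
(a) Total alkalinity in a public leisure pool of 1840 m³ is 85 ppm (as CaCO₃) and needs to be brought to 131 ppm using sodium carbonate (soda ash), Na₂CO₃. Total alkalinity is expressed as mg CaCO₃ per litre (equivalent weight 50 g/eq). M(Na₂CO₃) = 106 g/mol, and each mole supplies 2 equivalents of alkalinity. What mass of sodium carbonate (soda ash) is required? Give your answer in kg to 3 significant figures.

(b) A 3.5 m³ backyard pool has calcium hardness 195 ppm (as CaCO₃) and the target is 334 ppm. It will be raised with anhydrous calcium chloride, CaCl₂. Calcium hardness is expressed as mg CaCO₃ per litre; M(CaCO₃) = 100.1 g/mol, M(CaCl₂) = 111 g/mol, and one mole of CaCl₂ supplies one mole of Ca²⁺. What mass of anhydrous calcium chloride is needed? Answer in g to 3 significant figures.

(a) Volume: 1840 m³ = 1,840,000 L.
(a) Alkalinity to add: (131 − 85) = 46 mg/L as CaCO₃ × 1,840,000 L = 84,640 g as CaCO₃.
(a) Equivalents: 84,640 g ÷ 50 g/eq = 1693 eq.
(a) Each mole of Na₂CO₃ supplies 2 eq, so 1693 / 2 = 846.4 mol.
(a) Mass: 846.4 mol × 106 g/mol = 89,720 g.

(b) Volume: 3.5 m³ = 3,500 L.
(b) Hardness to add: (334 − 195) = 139 mg/L as CaCO₃ × 3,500 L = 486.5 g as CaCO₃.
(b) Moles of Ca²⁺ (1 mol Ca²⁺ ≡ 1 mol CaCO₃): 486.5 / 100.1 g/mol = 4.86 mol.
(b) Mass of CaCl₂: 4.86 × 111 = 539.5 g.

(a) 89.7 kg; (b) 539 g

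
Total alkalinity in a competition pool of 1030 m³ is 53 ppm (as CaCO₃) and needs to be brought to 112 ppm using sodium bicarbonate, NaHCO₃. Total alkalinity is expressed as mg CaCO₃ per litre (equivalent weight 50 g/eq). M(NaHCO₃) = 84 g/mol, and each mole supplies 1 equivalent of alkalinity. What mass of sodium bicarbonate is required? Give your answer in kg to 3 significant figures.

Volume: 1030 m³ = 1,030,000 L.
Alkalinity to add: (112 − 53) = 59 mg/L as CaCO₃ × 1,030,000 L = 60,770 g as CaCO₃.
Equivalents: 60,770 g ÷ 50 g/eq = 1215 eq.
NaHCO₃ supplies 1 eq per mole → 1215 mol.
Mass: 1215 mol × 84 g/mol = 102,100 g.

102 kg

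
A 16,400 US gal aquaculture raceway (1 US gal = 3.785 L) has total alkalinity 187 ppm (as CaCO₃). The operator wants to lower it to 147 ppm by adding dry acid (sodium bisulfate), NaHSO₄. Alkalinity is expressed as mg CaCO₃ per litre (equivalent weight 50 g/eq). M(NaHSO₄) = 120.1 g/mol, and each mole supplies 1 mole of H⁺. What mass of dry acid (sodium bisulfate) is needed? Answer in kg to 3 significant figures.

Volume: 16,400 US gal × 3.785 L/gal = 62,074 L.
Alkalinity to neutralize: (187 − 147) = 40 mg/L as CaCO₃ × 62,074 L = 2483 g as CaCO₃.
Equivalents of H⁺ required: 2483 ÷ 50 g/eq = 49.66 eq = 49.66 mol NaHSO₄.
Mass of NaHSO₄: 49.66 × 120.1 = 5964 g.

5.96 kg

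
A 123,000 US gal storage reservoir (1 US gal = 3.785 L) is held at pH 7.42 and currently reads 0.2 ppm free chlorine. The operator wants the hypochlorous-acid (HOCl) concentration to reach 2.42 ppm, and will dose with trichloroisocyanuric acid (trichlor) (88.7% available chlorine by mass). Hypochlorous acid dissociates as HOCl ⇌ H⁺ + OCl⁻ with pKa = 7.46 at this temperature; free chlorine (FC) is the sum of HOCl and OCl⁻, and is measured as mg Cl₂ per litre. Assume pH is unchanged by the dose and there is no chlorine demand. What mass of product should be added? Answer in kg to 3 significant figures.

2.32 kg

Volume: 123,000 US gal × 3.785 L/gal = 465,555 L.
[OCl⁻]/[HOCl] = 10^(pH − pKa) = 10^(7.42 − 7.46) = 0.912; fraction as HOCl = 1/(1 + 0.912) = 0.523.
Free chlorine required for 2.42 ppm HOCl: 2.42 / 0.523 = 4.627 ppm.
FC to add: 4.627 − 0.2 = 4.427 mg/L as Cl₂.
Cl₂ equivalent: 4.427 mg/L × 465,555 L = 2061 g.
Product at 88.7% available Cl: 2061 / 0.887 = 2324 g.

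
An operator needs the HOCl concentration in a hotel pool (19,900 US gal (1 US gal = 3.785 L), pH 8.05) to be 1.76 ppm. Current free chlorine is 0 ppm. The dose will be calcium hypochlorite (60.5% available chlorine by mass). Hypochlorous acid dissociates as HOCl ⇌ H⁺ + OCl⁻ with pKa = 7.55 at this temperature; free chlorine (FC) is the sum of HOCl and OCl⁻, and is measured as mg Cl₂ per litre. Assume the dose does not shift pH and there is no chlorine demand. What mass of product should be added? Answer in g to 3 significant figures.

Volume: 19,900 US gal × 3.785 L/gal = 75,322 L.
[OCl⁻]/[HOCl] = 10^(pH − pKa) = 10^(8.05 − 7.55) = 3.162; fraction as HOCl = 1/(1 + 3.162) = 0.2403.
Free chlorine required for 1.76 ppm HOCl: 1.76 / 0.2403 = 7.326 ppm.
FC to add: 7.326 − 0 = 7.326 mg/L as Cl₂.
Cl₂ equivalent: 7.326 mg/L × 75,322 L = 551.8 g.
Product at 60.5% available Cl: 551.8 / 0.605 = 912 g.

912 g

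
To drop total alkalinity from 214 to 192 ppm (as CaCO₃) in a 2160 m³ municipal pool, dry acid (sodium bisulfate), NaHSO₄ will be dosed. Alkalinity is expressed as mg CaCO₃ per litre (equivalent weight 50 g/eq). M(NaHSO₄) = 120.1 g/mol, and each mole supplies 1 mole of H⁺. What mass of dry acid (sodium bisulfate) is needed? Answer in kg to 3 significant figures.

114 kg

Volume: 2160 m³ = 2,160,000 L.
Alkalinity to neutralize: (214 − 192) = 22 mg/L as CaCO₃ × 2,160,000 L = 47,520 g as CaCO₃.
Equivalents of H⁺ required: 47,520 ÷ 50 g/eq = 950.4 eq = 950.4 mol NaHSO₄.
Mass of NaHSO₄: 950.4 × 120.1 = 114,100 g.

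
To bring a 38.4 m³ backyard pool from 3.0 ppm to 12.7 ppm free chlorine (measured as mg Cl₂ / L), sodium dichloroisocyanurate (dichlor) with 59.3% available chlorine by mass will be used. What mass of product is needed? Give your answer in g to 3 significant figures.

628 g

Volume: 38.4 m³ = 38,400 L.
Chlorine deficit: 12.7 − 3.0 = 9.7 ppm = 9.7 mg/L as Cl₂.
Cl₂ equivalent needed: 9.7 mg/L × 38,400 L = 372,500 mg = 372.5 g.
Product at 59.3% available chlorine: 372.5 / 0.593 = 628.1 g.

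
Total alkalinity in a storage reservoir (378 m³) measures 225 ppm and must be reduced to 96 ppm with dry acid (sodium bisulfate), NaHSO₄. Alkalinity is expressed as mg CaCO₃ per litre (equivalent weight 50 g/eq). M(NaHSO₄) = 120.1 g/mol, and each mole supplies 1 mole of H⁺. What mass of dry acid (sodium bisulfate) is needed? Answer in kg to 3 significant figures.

117 kg

Volume: 378 m³ = 378,000 L.
Alkalinity to neutralize: (225 − 96) = 129 mg/L as CaCO₃ × 378,000 L = 48,760 g as CaCO₃.
Equivalents of H⁺ required: 48,760 ÷ 50 g/eq = 975.2 eq = 975.2 mol NaHSO₄.
Mass of NaHSO₄: 975.2 × 120.1 = 117,100 g.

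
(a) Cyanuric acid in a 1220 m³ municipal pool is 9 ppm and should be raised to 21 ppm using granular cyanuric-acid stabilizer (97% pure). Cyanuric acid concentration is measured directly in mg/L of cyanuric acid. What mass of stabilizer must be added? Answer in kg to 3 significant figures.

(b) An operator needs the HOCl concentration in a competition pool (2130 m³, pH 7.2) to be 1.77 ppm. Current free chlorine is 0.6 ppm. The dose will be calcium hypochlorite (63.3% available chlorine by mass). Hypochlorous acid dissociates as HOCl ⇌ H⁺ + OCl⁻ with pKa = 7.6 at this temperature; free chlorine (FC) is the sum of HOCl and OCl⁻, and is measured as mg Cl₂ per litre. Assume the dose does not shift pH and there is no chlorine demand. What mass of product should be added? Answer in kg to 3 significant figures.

(a) Volume: 1220 m³ = 1,220,000 L.
(a) CYA to add: (21 − 9) = 12 mg/L × 1,220,000 L = 14,640 g cyanuric acid.
(a) At 97% purity: 14,640 / 0.97 = 15,090 g product.

(b) Volume: 2130 m³ = 2,130,000 L.
(b) [OCl⁻]/[HOCl] = 10^(pH − pKa) = 10^(7.2 − 7.6) = 0.3981; fraction as HOCl = 1/(1 + 0.3981) = 0.7153.
(b) Free chlorine required for 1.77 ppm HOCl: 1.77 / 0.7153 = 2.475 ppm.
(b) FC to add: 2.475 − 0.6 = 1.875 mg/L as Cl₂.
(b) Cl₂ equivalent: 1.875 mg/L × 2,130,000 L = 3993 g.
(b) Product at 63.3% available Cl: 3993 / 0.633 = 6308 g.

(a) 15.1 kg; (b) 6.31 kg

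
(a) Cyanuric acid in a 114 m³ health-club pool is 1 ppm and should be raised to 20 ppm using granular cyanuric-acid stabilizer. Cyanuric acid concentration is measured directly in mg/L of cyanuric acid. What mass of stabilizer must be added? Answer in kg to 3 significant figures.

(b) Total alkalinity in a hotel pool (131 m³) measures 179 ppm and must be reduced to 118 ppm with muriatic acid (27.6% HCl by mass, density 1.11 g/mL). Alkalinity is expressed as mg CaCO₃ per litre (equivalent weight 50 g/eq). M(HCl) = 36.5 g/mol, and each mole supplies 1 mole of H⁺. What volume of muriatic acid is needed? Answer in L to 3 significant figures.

(a) 2.17 kg; (b) 19.0 L

(a) Volume: 114 m³ = 114,000 L.
(a) CYA to add: (20 − 1) = 19 mg/L × 114,000 L = 2166 g cyanuric acid.

(b) Volume: 131 m³ = 131,000 L.
(b) Alkalinity to neutralize: (179 − 118) = 61 mg/L as CaCO₃ × 131,000 L = 7991 g as CaCO₃.
(b) Equivalents of H⁺ required: 7991 ÷ 50 g/eq = 159.8 eq = 159.8 mol HCl.
(b) Mass of HCl: 159.8 × 36.5 = 5833 g.
(b) Mass of 27.6% solution: 5833 / 0.276 = 21,140 g.
(b) Volume: 21,140 g ÷ 1.11 g/mL = 19,040 mL.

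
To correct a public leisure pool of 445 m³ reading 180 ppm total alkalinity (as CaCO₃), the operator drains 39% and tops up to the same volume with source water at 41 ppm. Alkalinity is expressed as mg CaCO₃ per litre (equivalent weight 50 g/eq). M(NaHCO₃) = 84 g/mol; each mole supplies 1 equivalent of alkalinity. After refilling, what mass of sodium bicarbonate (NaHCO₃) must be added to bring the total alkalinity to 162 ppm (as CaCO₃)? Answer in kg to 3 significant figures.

27.1 kg

Volume: 445 m³ = 445,000 L.
After draining 39% and refilling: 180 × 0.61 + 41 × 0.39 = 125.79 ppm.
Deficit to target: 162 − 125.79 = 36.21 mg/L.
As CaCO₃: 36.21 mg/L × 445,000 L = 16,110 g; ÷ 50 g/eq ÷ 1 = 322.3 mol NaHCO₃.
Mass: 322.3 × 84 = 27,070 g.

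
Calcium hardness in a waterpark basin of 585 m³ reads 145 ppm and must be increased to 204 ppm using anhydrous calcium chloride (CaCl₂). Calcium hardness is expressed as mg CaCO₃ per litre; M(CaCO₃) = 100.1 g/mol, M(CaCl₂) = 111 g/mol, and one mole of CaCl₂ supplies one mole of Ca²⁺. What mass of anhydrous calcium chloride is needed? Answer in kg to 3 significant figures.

Volume: 585 m³ = 585,000 L.
Hardness to add: (204 − 145) = 59 mg/L as CaCO₃ × 585,000 L = 34,520 g as CaCO₃.
Moles of Ca²⁺ (1 mol Ca²⁺ ≡ 1 mol CaCO₃): 34,520 / 100.1 g/mol = 344.8 mol.
Mass of CaCl₂: 344.8 × 111 = 38,270 g.

38.3 kg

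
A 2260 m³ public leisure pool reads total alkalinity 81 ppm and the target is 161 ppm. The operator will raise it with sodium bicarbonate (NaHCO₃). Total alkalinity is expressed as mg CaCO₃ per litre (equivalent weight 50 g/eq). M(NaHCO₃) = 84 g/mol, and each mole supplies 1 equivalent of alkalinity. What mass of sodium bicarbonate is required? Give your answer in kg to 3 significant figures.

304 kg

Volume: 2260 m³ = 2,260,000 L.
Alkalinity to add: (161 − 81) = 80 mg/L as CaCO₃ × 2,260,000 L = 180,800 g as CaCO₃.
Equivalents: 180,800 g ÷ 50 g/eq = 3616 eq.
NaHCO₃ supplies 1 eq per mole → 3616 mol.
Mass: 3616 mol × 84 g/mol = 303,700 g.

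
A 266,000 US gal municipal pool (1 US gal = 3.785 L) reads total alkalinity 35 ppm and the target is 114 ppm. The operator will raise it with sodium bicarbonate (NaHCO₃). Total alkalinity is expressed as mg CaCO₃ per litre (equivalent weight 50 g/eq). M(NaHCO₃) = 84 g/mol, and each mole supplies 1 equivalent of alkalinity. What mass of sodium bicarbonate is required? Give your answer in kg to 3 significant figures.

Volume: 266,000 US gal × 3.785 L/gal = 1,006,810 L.
Alkalinity to add: (114 − 35) = 79 mg/L as CaCO₃ × 1,006,810 L = 79,540 g as CaCO₃.
Equivalents: 79,540 g ÷ 50 g/eq = 1591 eq.
NaHCO₃ supplies 1 eq per mole → 1591 mol.
Mass: 1591 mol × 84 g/mol = 133,600 g.

134 kg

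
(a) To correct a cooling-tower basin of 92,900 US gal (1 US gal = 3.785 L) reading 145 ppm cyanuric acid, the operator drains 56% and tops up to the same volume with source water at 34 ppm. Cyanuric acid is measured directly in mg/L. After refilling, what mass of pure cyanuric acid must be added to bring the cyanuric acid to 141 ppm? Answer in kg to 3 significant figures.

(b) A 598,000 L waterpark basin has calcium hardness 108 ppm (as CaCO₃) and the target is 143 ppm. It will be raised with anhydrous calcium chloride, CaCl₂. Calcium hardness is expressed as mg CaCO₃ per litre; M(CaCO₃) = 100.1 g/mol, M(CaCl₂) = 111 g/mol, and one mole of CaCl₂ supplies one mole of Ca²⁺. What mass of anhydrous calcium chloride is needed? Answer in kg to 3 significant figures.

(a) 20.5 kg; (b) 23.2 kg

(a) Volume: 92,900 US gal × 3.785 L/gal = 351,626 L.
(a) After draining 56% and refilling: 145 × 0.44 + 34 × 0.56 = 82.84 ppm.
(a) Deficit to target: 141 − 82.84 = 58.16 mg/L.
(a) Mass: 58.16 mg/L × 351,626 L = 20,450 g cyanuric acid.

(b) Hardness to add: (143 − 108) = 35 mg/L as CaCO₃ × 598,000 L = 20,930 g as CaCO₃.
(b) Moles of Ca²⁺ (1 mol Ca²⁺ ≡ 1 mol CaCO₃): 20,930 / 100.1 g/mol = 209.1 mol.
(b) Mass of CaCl₂: 209.1 × 111 = 23,210 g.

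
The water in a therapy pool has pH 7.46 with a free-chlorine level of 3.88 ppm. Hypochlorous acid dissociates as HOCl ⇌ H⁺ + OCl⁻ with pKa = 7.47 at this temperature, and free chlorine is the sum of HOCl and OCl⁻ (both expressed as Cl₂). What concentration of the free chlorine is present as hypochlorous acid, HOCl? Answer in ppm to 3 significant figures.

1.96 ppm

[OCl⁻]/[HOCl] = 10^(pH − pKa) = 10^(7.46 − 7.47) = 10^-0.01 = 0.9772.
Fraction as HOCl = 1 / (1 + 0.9772) = 0.5058.
HOCl = 0.5058 × 3.88 ppm = 1.962 ppm.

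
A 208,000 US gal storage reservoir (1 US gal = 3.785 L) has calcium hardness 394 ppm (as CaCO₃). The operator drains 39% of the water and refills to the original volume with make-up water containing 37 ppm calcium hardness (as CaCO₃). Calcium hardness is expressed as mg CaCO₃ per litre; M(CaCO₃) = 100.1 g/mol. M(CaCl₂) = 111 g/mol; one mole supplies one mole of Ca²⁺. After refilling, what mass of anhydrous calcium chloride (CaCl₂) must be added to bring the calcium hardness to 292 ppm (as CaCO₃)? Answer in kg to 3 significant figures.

Volume: 208,000 US gal × 3.785 L/gal = 787,280 L.
After draining 39% and refilling: 394 × 0.61 + 37 × 0.39 = 254.77 ppm.
Deficit to target: 292 − 254.77 = 37.23 mg/L.
As CaCO₃: 37.23 mg/L × 787,280 L = 29,310 g; ÷ 100.1 = 292.8 mol Ca²⁺.
Mass: 292.8 × 111 = 32,500 g.

32.5 kg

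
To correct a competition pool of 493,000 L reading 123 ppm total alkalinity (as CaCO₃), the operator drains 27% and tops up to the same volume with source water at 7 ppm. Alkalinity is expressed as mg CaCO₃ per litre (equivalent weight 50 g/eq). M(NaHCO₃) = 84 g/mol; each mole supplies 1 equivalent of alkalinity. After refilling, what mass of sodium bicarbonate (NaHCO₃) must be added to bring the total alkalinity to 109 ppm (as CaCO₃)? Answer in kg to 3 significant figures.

After draining 27% and refilling: 123 × 0.73 + 7 × 0.27 = 91.68 ppm.
Deficit to target: 109 − 91.68 = 17.32 mg/L.
As CaCO₃: 17.32 mg/L × 493,000 L = 8539 g; ÷ 50 g/eq ÷ 1 = 170.8 mol NaHCO₃.
Mass: 170.8 × 84 = 14,350 g.

14.3 kg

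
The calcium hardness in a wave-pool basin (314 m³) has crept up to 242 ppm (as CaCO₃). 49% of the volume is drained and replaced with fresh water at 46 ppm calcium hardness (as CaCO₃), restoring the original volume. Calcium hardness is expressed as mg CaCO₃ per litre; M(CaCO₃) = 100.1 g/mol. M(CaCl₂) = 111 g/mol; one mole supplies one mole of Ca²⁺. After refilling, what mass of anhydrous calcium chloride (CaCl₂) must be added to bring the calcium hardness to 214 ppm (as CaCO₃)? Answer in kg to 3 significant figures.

23.7 kg

Volume: 314 m³ = 314,000 L.
After draining 49% and refilling: 242 × 0.51 + 46 × 0.49 = 145.96 ppm.
Deficit to target: 214 − 145.96 = 68.04 mg/L.
As CaCO₃: 68.04 mg/L × 314,000 L = 21,360 g; ÷ 100.1 = 213.4 mol Ca²⁺.
Mass: 213.4 × 111 = 23,690 g.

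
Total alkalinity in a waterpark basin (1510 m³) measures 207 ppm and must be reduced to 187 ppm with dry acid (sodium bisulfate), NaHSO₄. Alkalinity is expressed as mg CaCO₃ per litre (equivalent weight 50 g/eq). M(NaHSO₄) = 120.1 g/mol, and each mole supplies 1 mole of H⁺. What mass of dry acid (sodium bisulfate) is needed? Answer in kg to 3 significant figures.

Volume: 1510 m³ = 1,510,000 L.
Alkalinity to neutralize: (207 − 187) = 20 mg/L as CaCO₃ × 1,510,000 L = 30,200 g as CaCO₃.
Equivalents of H⁺ required: 30,200 ÷ 50 g/eq = 604 eq = 604 mol NaHSO₄.
Mass of NaHSO₄: 604 × 120.1 = 72,540 g.

72.5 kg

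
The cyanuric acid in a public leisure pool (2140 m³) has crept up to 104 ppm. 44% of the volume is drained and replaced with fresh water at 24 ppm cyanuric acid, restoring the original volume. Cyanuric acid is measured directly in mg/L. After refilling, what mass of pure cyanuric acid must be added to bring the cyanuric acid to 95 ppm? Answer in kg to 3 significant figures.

Volume: 2140 m³ = 2,140,000 L.
After draining 44% and refilling: 104 × 0.56 + 24 × 0.44 = 68.8 ppm.
Deficit to target: 95 − 68.8 = 26.2 mg/L.
Mass: 26.2 mg/L × 2,140,000 L = 56,070 g cyanuric acid.

56.1 kg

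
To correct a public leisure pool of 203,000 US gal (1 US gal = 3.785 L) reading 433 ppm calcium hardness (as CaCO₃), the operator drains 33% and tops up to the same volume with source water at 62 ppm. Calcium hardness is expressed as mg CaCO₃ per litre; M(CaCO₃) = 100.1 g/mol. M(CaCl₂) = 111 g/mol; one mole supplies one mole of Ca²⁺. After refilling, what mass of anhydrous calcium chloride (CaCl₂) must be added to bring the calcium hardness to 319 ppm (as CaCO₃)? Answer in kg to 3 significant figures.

Volume: 203,000 US gal × 3.785 L/gal = 768,355 L.
After draining 33% and refilling: 433 × 0.67 + 62 × 0.33 = 310.57 ppm.
Deficit to target: 319 − 310.57 = 8.43 mg/L.
As CaCO₃: 8.43 mg/L × 768,355 L = 6477 g; ÷ 100.1 = 64.71 mol Ca²⁺.
Mass: 64.71 × 111 = 7183 g.

7.18 kg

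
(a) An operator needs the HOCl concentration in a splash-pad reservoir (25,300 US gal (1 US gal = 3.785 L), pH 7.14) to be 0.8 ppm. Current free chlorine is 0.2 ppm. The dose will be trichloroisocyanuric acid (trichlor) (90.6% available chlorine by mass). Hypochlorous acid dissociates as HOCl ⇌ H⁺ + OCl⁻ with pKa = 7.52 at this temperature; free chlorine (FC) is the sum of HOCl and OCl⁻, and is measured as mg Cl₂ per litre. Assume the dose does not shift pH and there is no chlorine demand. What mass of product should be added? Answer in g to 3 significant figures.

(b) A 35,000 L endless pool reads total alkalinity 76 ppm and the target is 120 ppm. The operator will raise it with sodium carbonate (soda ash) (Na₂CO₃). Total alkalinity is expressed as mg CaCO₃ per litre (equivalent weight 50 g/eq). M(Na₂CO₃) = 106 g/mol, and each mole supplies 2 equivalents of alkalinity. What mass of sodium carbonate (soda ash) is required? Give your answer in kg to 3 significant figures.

(a) 98.7 g; (b) 1.63 kg

(a) Volume: 25,300 US gal × 3.785 L/gal = 95,760 L.
(a) [OCl⁻]/[HOCl] = 10^(pH − pKa) = 10^(7.14 − 7.52) = 0.4169; fraction as HOCl = 1/(1 + 0.4169) = 0.7058.
(a) Free chlorine required for 0.8 ppm HOCl: 0.8 / 0.7058 = 1.133 ppm.
(a) FC to add: 1.133 − 0.2 = 0.9335 mg/L as Cl₂.
(a) Cl₂ equivalent: 0.9335 mg/L × 95,760 L = 89.39 g.
(a) Product at 90.6% available Cl: 89.39 / 0.906 = 98.67 g.

(b) Alkalinity to add: (120 − 76) = 44 mg/L as CaCO₃ × 35,000 L = 1540 g as CaCO₃.
(b) Equivalents: 1540 g ÷ 50 g/eq = 30.8 eq.
(b) Each mole of Na₂CO₃ supplies 2 eq, so 30.8 / 2 = 15.4 mol.
(b) Mass: 15.4 mol × 106 g/mol = 1632 g.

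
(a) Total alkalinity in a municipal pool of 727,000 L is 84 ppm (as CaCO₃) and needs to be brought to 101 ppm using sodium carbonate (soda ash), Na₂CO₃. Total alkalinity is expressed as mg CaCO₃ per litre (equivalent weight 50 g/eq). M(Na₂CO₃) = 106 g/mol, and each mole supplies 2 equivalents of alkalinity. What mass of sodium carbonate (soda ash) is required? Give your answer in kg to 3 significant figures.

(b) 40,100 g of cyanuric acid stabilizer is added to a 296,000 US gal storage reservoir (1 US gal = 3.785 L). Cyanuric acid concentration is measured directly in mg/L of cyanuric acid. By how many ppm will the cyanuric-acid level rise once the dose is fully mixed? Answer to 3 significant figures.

(a) Alkalinity to add: (101 − 84) = 17 mg/L as CaCO₃ × 727,000 L = 12,360 g as CaCO₃.
(a) Equivalents: 12,360 g ÷ 50 g/eq = 247.2 eq.
(a) Each mole of Na₂CO₃ supplies 2 eq, so 247.2 / 2 = 123.6 mol.
(a) Mass: 123.6 mol × 106 g/mol = 13,100 g.

(b) Volume: 296,000 US gal × 3.785 L/gal = 1,120,360 L.
(b) Rise: 40,100 g / 1,120,360 L × 1000 = 35.79 mg/L.

(a) 13.1 kg; (b) 35.8 ppm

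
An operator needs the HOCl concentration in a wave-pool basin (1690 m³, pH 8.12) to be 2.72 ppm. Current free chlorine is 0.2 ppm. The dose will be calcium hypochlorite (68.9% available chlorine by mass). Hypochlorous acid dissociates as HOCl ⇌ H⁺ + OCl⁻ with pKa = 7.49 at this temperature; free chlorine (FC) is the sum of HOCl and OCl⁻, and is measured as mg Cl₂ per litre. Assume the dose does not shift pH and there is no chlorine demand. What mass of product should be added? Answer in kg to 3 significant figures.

Volume: 1690 m³ = 1,690,000 L.
[OCl⁻]/[HOCl] = 10^(pH − pKa) = 10^(8.12 − 7.49) = 4.266; fraction as HOCl = 1/(1 + 4.266) = 0.1899.
Free chlorine required for 2.72 ppm HOCl: 2.72 / 0.1899 = 14.32 ppm.
FC to add: 14.32 − 0.2 = 14.12 mg/L as Cl₂.
Cl₂ equivalent: 14.12 mg/L × 1,690,000 L = 23,870 g.
Product at 68.9% available Cl: 23,870 / 0.689 = 34,640 g.

34.6 kg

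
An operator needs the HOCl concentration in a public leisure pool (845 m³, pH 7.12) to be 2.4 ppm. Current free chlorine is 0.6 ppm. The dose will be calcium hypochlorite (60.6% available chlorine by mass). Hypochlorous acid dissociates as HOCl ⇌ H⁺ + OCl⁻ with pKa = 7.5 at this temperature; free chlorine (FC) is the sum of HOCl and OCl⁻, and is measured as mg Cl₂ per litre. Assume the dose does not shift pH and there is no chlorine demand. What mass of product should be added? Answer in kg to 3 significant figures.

3.90 kg

Volume: 845 m³ = 845,000 L.
[OCl⁻]/[HOCl] = 10^(pH − pKa) = 10^(7.12 − 7.5) = 0.4169; fraction as HOCl = 1/(1 + 0.4169) = 0.7058.
Free chlorine required for 2.4 ppm HOCl: 2.4 / 0.7058 = 3.4 ppm.
FC to add: 3.4 − 0.6 = 2.8 mg/L as Cl₂.
Cl₂ equivalent: 2.8 mg/L × 845,000 L = 2366 g.
Product at 60.6% available Cl: 2366 / 0.606 = 3905 g.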